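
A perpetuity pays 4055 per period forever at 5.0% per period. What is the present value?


PV = PMT / i
= 4055 / 0.05
= 81100.0


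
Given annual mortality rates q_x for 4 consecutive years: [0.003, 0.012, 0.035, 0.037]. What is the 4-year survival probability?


p_k = 1 - q_k for each year
Survival = product of (1 - q_k)
= 0.997 * 0.988 * 0.965 * 0.963
= 0.9154


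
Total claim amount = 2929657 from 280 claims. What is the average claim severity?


severity = total / number
= 2929657 / 280
= 10463.0607


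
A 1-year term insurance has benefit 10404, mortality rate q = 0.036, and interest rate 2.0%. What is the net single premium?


NSP = benefit * q * v
v = 1/(1+i) = 0.980392
NSP = 10404 * 0.036 * 0.980392
= 367.2


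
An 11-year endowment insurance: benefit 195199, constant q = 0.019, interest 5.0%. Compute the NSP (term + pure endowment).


Term component = 28302.1426
Pure endowment = 11_p_x * v^11 * benefit = 0.809765 * 0.584679 * 195199 = 92417.5348
NSP = 120719.6774


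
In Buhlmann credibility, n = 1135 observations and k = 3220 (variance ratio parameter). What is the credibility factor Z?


Z = n / (n + k)
= 1135 / (1135 + 3220)
= 1135 / 4355
= 0.2606


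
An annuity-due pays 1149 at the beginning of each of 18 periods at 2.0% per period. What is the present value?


PV_due = PMT * (1-(1+i)^(-n))/i * (1+i)
PV_immediate = 17225.8439
PV_due = 17225.8439 * 1.02
= 17570.3608


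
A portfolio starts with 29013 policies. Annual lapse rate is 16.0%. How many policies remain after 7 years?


remaining = initial * (1 - lapse)^years
= 29013 * (1 - 0.16)^7
= 29013 * 0.29509
= 8561.4562


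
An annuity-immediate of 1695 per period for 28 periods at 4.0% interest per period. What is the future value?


FV = PMT * ((1+i)^n - 1) / i
= 1695 * ((1.04)^28 - 1) / 0.04
= 1695 * (2.998703 - 1) / 0.04
= 84695.0532


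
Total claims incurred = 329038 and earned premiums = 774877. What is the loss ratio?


Loss ratio = claims / premiums
= 329038 / 774877
= 0.4246


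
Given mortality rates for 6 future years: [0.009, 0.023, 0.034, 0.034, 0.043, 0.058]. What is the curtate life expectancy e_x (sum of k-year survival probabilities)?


e_x = sum_{k=1}^{n} k_p_x
k_p_x values:
  1_p_x = 0.991
  2_p_x = 0.968207
  3_p_x = 0.935288
  4_p_x = 0.903488
  5_p_x = 0.864638
  6_p_x = 0.814489
e_x = 5.4771


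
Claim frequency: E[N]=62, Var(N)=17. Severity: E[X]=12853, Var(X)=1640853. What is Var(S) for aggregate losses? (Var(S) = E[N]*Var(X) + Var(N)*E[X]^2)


Var(S) = E[N]*Var(X) + Var(N)*E[X]^2
= 62*1640853 + 17*12853^2
= 101732886 + 2808393353
= 2.9101e+09


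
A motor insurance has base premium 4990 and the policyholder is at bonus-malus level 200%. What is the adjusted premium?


adjusted = base * BM_level / 100
= 4990 * 200 / 100
= 4990 * 2.0
= 9980.0


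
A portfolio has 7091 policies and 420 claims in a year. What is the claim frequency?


frequency = claims / policies
= 420 / 7091
= 0.0592


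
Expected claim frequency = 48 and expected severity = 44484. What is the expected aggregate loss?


E[S] = E[N] * E[X]
= 48 * 44484
= 2.1352e+06


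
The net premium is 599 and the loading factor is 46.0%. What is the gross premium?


Gross = net * (1 + loading)
= 599 * (1 + 0.46)
= 599 * 1.46
= 874.54


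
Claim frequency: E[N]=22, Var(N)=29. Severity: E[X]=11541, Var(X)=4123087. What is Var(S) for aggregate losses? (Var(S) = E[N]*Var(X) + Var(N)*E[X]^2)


Var(S) = E[N]*Var(X) + Var(N)*E[X]^2
= 22*4123087 + 29*11541^2
= 90707914 + 3862645749
= 3.9534e+09


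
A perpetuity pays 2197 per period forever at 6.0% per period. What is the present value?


PV = PMT / i
= 2197 / 0.06
= 36616.6667


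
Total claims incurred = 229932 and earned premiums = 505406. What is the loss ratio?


Loss ratio = claims / premiums
= 229932 / 505406
= 0.4549


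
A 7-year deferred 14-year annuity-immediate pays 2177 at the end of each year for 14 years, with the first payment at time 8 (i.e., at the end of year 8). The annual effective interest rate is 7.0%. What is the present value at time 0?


PV at time 7 of the 14-year annuity-immediate:
a_n = 2177 * (1-(1+0.07)^(-14))/0.07 = 19038.8838
Discount back 7 years to time 0:
PV = 19038.8838 * (1+0.07)^(-7)
= 19038.8838 * 0.62275
= 11856.46


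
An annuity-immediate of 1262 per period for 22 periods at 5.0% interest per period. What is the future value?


FV = PMT * ((1+i)^n - 1) / i
= 1262 * ((1.05)^22 - 1) / 0.05
= 1262 * (2.925261 - 1) / 0.05
= 48593.5806


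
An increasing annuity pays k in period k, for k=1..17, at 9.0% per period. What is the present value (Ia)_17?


(Ia)_n = sum_{k=1}^{n} k * v^k, v = 1/(1+i)
v = 0.917431
Sum computed term by term:
(Ia)_17 = 59.8257


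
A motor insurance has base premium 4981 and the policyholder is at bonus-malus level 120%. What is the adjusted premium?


adjusted = base * BM_level / 100
= 4981 * 120 / 100
= 4981 * 1.2
= 5977.2


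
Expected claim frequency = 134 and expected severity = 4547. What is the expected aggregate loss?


E[S] = E[N] * E[X]
= 134 * 4547
= 609298


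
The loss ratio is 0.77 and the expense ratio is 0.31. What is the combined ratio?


Combined ratio = loss ratio + expense ratio
= 0.77 + 0.31
= 1.08


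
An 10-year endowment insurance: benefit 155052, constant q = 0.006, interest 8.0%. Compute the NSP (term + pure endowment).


Term component = 6099.5974
Pure endowment = 10_p_x * v^10 * benefit = 0.941594 * 0.463193 * 155052 = 67624.4369
NSP = 73724.0343


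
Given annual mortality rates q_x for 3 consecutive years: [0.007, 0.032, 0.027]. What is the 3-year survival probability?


p_k = 1 - q_k for each year
Survival = product of (1 - q_k)
= 0.993 * 0.968 * 0.973
= 0.9353


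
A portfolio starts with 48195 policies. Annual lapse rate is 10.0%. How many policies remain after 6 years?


remaining = initial * (1 - lapse)^years
= 48195 * (1 - 0.1)^6
= 48195 * 0.531441
= 25612.799


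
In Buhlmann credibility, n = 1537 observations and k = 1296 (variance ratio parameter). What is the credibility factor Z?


Z = n / (n + k)
= 1537 / (1537 + 1296)
= 1537 / 2833
= 0.5425


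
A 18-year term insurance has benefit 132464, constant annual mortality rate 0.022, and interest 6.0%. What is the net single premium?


NSP = benefit * sum_{k=0}^{n-1} k_p_x * q * v^(k+1)
With constant q=0.022, v=0.943396
Sum = 0.205313
NSP = 132464 * 0.205313
= 27196.5395


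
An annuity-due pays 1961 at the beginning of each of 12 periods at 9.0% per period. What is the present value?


PV_due = PMT * (1-(1+i)^(-n))/i * (1+i)
PV_immediate = 14042.1823
PV_due = 14042.1823 * 1.09
= 15305.9787


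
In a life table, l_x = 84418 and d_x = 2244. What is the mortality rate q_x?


q_x = d_x / l_x
= 2244 / 84418
= 0.0266


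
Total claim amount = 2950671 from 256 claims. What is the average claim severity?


severity = total / number
= 2950671 / 256
= 11526.0586


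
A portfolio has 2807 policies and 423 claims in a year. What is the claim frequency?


frequency = claims / policies
= 423 / 2807
= 0.1507


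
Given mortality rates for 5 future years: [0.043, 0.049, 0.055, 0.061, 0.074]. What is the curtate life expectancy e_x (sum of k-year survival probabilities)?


e_x = sum_{k=1}^{n} k_p_x
k_p_x values:
  1_p_x = 0.957
  2_p_x = 0.910107
  3_p_x = 0.860051
  4_p_x = 0.807588
  5_p_x = 0.747826
e_x = 4.2826


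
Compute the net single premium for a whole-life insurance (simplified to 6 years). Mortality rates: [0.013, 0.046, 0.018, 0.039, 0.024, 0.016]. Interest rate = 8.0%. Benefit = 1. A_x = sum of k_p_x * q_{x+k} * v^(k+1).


v = 0.925926
Year 0: k_p_x=1.0, q=0.013, term=0.012037
Year 1: k_p_x=0.987, q=0.046, term=0.038925
Year 2: k_p_x=0.941598, q=0.018, term=0.013454
Year 3: k_p_x=0.924649, q=0.039, term=0.026506
Year 4: k_p_x=0.888588, q=0.024, term=0.014514
Year 5: k_p_x=0.867262, q=0.016, term=0.008744
A_x = 0.1142


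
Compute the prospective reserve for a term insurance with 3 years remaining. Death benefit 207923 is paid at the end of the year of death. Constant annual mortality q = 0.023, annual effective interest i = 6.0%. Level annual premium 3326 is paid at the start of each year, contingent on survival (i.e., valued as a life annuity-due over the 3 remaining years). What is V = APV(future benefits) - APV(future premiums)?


v = 1/(1+i) = 0.943396
APV(future benefits) per unit = sum_{k=0}^{2} k_p_x * q * v^(k+1) = 0.06013
APV(future benefits) = 207923 * 0.06013 = 12502.4859
Life annuity-due factor ä_{x:3} = sum_{k=0}^{2} k_p_x * v^k = 2.771226
APV(future premiums) = 3326 * 2.771226 = 9217.0961
V = 12502.4859 - 9217.0961
= 3285.3898


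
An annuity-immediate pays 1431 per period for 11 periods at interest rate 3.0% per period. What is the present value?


PV = PMT * (1 - (1+i)^(-n)) / i
= 1431 * (1 - (1+0.03)^(-11)) / 0.03
= 1431 * (1 - 0.722421) / 0.03
= 1431 * 9.252624
= 13240.5051


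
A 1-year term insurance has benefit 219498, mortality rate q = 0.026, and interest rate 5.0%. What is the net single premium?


NSP = benefit * q * v
v = 1/(1+i) = 0.952381
NSP = 219498 * 0.026 * 0.952381
= 5435.1886


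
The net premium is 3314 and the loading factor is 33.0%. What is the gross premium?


Gross = net * (1 + loading)
= 3314 * (1 + 0.33)
= 3314 * 1.33
= 4407.62


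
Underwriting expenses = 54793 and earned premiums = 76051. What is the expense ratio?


Expense ratio = expenses / premiums
= 54793 / 76051
= 0.7205


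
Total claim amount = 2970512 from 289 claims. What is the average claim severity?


severity = total / number
= 2970512 / 289
= 10278.5882


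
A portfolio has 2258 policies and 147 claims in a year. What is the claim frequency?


frequency = claims / policies
= 147 / 2258
= 0.0651


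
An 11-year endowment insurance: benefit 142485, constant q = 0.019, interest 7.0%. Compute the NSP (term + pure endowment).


Term component = 18715.8719
Pure endowment = 11_p_x * v^11 * benefit = 0.809765 * 0.475093 * 142485 = 54815.9157
NSP = 73531.7876


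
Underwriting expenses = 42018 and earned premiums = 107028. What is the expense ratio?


Expense ratio = expenses / premiums
= 42018 / 107028
= 0.3926


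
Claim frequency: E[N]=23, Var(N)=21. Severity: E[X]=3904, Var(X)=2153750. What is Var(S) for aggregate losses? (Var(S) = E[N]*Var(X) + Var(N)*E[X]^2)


Var(S) = E[N]*Var(X) + Var(N)*E[X]^2
= 23*2153750 + 21*3904^2
= 49536250 + 320065536
= 3.6960e+08


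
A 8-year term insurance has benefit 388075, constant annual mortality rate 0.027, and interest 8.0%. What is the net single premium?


NSP = benefit * sum_{k=0}^{n-1} k_p_x * q * v^(k+1)
With constant q=0.027, v=0.925926
Sum = 0.142817
NSP = 388075 * 0.142817
= 55423.5687


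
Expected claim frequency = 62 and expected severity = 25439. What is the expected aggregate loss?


E[S] = E[N] * E[X]
= 62 * 25439
= 1.5772e+06


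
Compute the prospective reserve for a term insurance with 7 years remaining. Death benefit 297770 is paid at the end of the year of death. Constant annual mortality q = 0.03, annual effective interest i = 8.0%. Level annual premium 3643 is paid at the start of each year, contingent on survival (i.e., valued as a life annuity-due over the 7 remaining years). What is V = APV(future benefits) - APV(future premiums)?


v = 1/(1+i) = 0.925926
APV(future benefits) per unit = sum_{k=0}^{6} k_p_x * q * v^(k+1) = 0.14415
APV(future benefits) = 297770 * 0.14415 = 42923.5269
Life annuity-due factor ä_{x:7} = sum_{k=0}^{6} k_p_x * v^k = 5.189398
APV(future premiums) = 3643 * 5.189398 = 18904.976
V = 42923.5269 - 18904.976
= 24018.5509


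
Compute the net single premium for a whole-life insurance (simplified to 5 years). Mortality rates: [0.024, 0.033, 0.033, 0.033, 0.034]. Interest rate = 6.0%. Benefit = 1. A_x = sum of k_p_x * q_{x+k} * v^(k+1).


v = 0.943396
Year 0: k_p_x=1.0, q=0.024, term=0.022642
Year 1: k_p_x=0.976, q=0.033, term=0.028665
Year 2: k_p_x=0.943792, q=0.033, term=0.02615
Year 3: k_p_x=0.912647, q=0.033, term=0.023856
Year 4: k_p_x=0.88253, q=0.034, term=0.022422
A_x = 0.1237


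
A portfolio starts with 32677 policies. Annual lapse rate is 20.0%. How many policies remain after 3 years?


remaining = initial * (1 - lapse)^years
= 32677 * (1 - 0.2)^3
= 32677 * 0.512
= 16730.624


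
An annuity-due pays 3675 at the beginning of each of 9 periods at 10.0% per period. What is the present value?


PV_due = PMT * (1-(1+i)^(-n))/i * (1+i)
PV_immediate = 21164.4125
PV_due = 21164.4125 * 1.1
= 23280.8538


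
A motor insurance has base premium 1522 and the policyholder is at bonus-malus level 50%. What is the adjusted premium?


adjusted = base * BM_level / 100
= 1522 * 50 / 100
= 1522 * 0.5
= 761.0


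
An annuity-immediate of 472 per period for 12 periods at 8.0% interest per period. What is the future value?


FV = PMT * ((1+i)^n - 1) / i
= 472 * ((1.08)^12 - 1) / 0.08
= 472 * (2.51817 - 1) / 0.08
= 8957.2037


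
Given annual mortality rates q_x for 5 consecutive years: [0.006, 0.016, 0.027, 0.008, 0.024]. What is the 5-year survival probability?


p_k = 1 - q_k for each year
Survival = product of (1 - q_k)
= 0.994 * 0.984 * 0.973 * 0.992 * 0.976
= 0.9214


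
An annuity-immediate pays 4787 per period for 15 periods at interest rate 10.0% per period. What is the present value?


PV = PMT * (1 - (1+i)^(-n)) / i
= 4787 * (1 - (1+0.1)^(-15)) / 0.1
= 4787 * (1 - 0.239392) / 0.1
= 4787 * 7.60608
= 36410.3026


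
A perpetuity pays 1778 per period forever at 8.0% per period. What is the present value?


PV = PMT / i
= 1778 / 0.08
= 22225.0


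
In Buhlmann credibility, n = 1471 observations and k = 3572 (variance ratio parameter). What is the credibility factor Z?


Z = n / (n + k)
= 1471 / (1471 + 3572)
= 1471 / 5043
= 0.2917


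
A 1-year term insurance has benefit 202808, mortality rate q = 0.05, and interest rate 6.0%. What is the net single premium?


NSP = benefit * q * v
v = 1/(1+i) = 0.943396
NSP = 202808 * 0.05 * 0.943396
= 9566.4151


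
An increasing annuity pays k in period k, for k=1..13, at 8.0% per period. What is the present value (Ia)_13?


(Ia)_n = sum_{k=1}^{n} k * v^k, v = 1/(1+i)
v = 0.925926
Sum computed term by term:
(Ia)_13 = 46.9501


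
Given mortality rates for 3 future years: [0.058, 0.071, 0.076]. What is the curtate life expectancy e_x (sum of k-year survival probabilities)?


e_x = sum_{k=1}^{n} k_p_x
k_p_x values:
  1_p_x = 0.942
  2_p_x = 0.875118
  3_p_x = 0.808609
e_x = 2.6257


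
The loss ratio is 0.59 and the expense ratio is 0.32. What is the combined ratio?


Combined ratio = loss ratio + expense ratio
= 0.59 + 0.32
= 0.91


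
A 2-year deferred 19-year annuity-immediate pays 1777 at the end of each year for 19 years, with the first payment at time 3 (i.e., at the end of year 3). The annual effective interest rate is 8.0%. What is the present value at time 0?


PV at time 2 of the 19-year annuity-immediate:
a_n = 1777 * (1-(1+0.08)^(-19))/0.08 = 17065.5958
Discount back 2 years to time 0:
PV = 17065.5958 * (1+0.08)^(-2)
= 17065.5958 * 0.857339
= 14630.9978


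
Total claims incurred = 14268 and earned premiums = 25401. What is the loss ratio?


Loss ratio = claims / premiums
= 14268 / 25401
= 0.5617


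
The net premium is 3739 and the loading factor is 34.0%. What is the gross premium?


Gross = net * (1 + loading)
= 3739 * (1 + 0.34)
= 3739 * 1.34
= 5010.26


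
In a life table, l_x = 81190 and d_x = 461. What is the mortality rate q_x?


q_x = d_x / l_x
= 461 / 81190
= 0.0057


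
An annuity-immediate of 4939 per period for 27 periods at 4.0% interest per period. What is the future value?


FV = PMT * ((1+i)^n - 1) / i
= 4939 * ((1.04)^27 - 1) / 0.04
= 4939 * (2.883369 - 1) / 0.04
= 232548.9349


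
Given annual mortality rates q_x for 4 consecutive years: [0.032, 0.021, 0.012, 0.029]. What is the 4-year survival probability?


p_k = 1 - q_k for each year
Survival = product of (1 - q_k)
= 0.968 * 0.979 * 0.988 * 0.971
= 0.9091


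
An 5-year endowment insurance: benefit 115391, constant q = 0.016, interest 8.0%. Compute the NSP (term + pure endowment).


Term component = 7157.1041
Pure endowment = 5_p_x * v^5 * benefit = 0.922519 * 0.680583 * 115391 = 72448.3755
NSP = 79605.4796


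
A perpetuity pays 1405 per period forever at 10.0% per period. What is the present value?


PV = PMT / i
= 1405 / 0.1
= 14050.0


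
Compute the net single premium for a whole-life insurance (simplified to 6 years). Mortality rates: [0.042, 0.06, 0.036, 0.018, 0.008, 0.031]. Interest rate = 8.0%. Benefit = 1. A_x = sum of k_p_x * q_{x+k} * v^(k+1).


v = 0.925926
Year 0: k_p_x=1.0, q=0.042, term=0.038889
Year 1: k_p_x=0.958, q=0.06, term=0.04928
Year 2: k_p_x=0.90052, q=0.036, term=0.025735
Year 3: k_p_x=0.868101, q=0.018, term=0.011485
Year 4: k_p_x=0.852475, q=0.008, term=0.004641
Year 5: k_p_x=0.845656, q=0.031, term=0.01652
A_x = 0.1466


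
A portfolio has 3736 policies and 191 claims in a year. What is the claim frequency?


frequency = claims / policies
= 191 / 3736
= 0.0511


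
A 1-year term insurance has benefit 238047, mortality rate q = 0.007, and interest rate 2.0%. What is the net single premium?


NSP = benefit * q * v
v = 1/(1+i) = 0.980392
NSP = 238047 * 0.007 * 0.980392
= 1633.6559


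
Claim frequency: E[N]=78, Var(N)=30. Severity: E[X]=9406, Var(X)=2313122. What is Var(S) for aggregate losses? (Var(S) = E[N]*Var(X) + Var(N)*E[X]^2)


Var(S) = E[N]*Var(X) + Var(N)*E[X]^2
= 78*2313122 + 30*9406^2
= 180423516 + 2654185080
= 2.8346e+09


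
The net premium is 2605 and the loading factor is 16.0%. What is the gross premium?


Gross = net * (1 + loading)
= 2605 * (1 + 0.16)
= 2605 * 1.16
= 3021.8


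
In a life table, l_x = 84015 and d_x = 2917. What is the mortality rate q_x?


q_x = d_x / l_x
= 2917 / 84015
= 0.0347


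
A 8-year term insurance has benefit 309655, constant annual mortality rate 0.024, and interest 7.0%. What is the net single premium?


NSP = benefit * sum_{k=0}^{n-1} k_p_x * q * v^(k+1)
With constant q=0.024, v=0.934579
Sum = 0.132967
NSP = 309655 * 0.132967
= 41173.8871


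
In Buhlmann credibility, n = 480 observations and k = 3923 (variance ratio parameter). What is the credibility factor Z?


Z = n / (n + k)
= 480 / (480 + 3923)
= 480 / 4403
= 0.109


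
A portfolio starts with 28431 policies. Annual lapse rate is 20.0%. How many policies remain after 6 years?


remaining = initial * (1 - lapse)^years
= 28431 * (1 - 0.2)^6
= 28431 * 0.262144
= 7453.0161


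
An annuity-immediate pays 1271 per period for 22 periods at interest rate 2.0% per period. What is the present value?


PV = PMT * (1 - (1+i)^(-n)) / i
= 1271 * (1 - (1+0.02)^(-22)) / 0.02
= 1271 * (1 - 0.646839) / 0.02
= 1271 * 17.658048
= 22443.3793


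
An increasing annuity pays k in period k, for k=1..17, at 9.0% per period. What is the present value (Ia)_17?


(Ia)_n = sum_{k=1}^{n} k * v^k, v = 1/(1+i)
v = 0.917431
Sum computed term by term:
(Ia)_17 = 59.8257


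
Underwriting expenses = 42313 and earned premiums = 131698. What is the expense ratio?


Expense ratio = expenses / premiums
= 42313 / 131698
= 0.3213


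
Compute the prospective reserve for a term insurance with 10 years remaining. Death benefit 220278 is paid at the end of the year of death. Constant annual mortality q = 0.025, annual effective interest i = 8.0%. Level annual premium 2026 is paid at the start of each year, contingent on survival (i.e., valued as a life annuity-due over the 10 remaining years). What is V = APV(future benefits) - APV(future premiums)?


v = 1/(1+i) = 0.925926
APV(future benefits) per unit = sum_{k=0}^{9} k_p_x * q * v^(k+1) = 0.152478
APV(future benefits) = 220278 * 0.152478 = 33587.6315
Life annuity-due factor ä_{x:10} = sum_{k=0}^{9} k_p_x * v^k = 6.587066
APV(future premiums) = 2026 * 6.587066 = 13345.3953
V = 33587.6315 - 13345.3953
= 20242.2362


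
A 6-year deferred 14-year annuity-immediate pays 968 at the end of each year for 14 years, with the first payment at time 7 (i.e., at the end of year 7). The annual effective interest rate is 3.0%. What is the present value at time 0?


PV at time 6 of the 14-year annuity-immediate:
a_n = 968 * (1-(1+0.03)^(-14))/0.03 = 10934.5988
Discount back 6 years to time 0:
PV = 10934.5988 * (1+0.03)^(-6)
= 10934.5988 * 0.837484
= 9157.5543


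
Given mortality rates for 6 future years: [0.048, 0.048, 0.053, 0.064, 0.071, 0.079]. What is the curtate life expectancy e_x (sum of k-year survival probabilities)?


e_x = sum_{k=1}^{n} k_p_x
k_p_x values:
  1_p_x = 0.952
  2_p_x = 0.906304
  3_p_x = 0.85827
  4_p_x = 0.803341
  5_p_x = 0.746303
  6_p_x = 0.687345
e_x = 4.9536


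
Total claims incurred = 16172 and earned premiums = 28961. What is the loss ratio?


Loss ratio = claims / premiums
= 16172 / 28961
= 0.5584


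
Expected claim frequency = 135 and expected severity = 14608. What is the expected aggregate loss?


E[S] = E[N] * E[X]
= 135 * 14608
= 1.9721e+06


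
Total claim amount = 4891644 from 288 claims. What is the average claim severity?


severity = total / number
= 4891644 / 288
= 16984.875


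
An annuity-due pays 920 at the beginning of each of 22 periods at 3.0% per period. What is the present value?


PV_due = PMT * (1-(1+i)^(-n))/i * (1+i)
PV_immediate = 14661.9633
PV_due = 14661.9633 * 1.03
= 15101.8222


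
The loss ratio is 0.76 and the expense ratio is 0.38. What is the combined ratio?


Combined ratio = loss ratio + expense ratio
= 0.76 + 0.38
= 1.14


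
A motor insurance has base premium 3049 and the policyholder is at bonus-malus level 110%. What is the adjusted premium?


adjusted = base * BM_level / 100
= 3049 * 110 / 100
= 3049 * 1.1
= 3353.9


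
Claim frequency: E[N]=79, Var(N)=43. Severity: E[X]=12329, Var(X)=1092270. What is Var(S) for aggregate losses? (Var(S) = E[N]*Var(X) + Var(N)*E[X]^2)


Var(S) = E[N]*Var(X) + Var(N)*E[X]^2
= 79*1092270 + 43*12329^2
= 86289330 + 6536182363
= 6.6225e+09


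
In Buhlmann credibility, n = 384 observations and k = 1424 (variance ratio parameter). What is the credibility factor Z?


Z = n / (n + k)
= 384 / (384 + 1424)
= 384 / 1808
= 0.2124


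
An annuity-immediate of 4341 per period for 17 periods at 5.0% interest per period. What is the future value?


FV = PMT * ((1+i)^n - 1) / i
= 4341 * ((1.05)^17 - 1) / 0.05
= 4341 * (2.292018 - 1) / 0.05
= 112173.0304


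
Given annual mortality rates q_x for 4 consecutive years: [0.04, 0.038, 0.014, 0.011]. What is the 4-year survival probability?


p_k = 1 - q_k for each year
Survival = product of (1 - q_k)
= 0.96 * 0.962 * 0.986 * 0.989
= 0.9006


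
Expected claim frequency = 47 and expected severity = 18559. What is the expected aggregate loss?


E[S] = E[N] * E[X]
= 47 * 18559
= 872273


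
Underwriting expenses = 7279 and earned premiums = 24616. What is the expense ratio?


Expense ratio = expenses / premiums
= 7279 / 24616
= 0.2957


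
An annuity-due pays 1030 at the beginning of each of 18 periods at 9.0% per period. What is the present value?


PV_due = PMT * (1-(1+i)^(-n))/i * (1+i)
PV_immediate = 9018.2939
PV_due = 9018.2939 * 1.09
= 9829.9403


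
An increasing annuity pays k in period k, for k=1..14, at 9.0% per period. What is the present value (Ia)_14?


(Ia)_n = sum_{k=1}^{n} k * v^k, v = 1/(1+i)
v = 0.917431
Sum computed term by term:
(Ia)_14 = 47.7495


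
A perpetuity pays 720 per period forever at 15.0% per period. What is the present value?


PV = PMT / i
= 720 / 0.15
= 4800.0


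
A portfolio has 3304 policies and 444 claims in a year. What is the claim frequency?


frequency = claims / policies
= 444 / 3304
= 0.1344


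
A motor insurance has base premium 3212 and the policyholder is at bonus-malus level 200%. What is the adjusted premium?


adjusted = base * BM_level / 100
= 3212 * 200 / 100
= 3212 * 2.0
= 6424.0


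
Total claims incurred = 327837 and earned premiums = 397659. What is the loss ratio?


Loss ratio = claims / premiums
= 327837 / 397659
= 0.8244


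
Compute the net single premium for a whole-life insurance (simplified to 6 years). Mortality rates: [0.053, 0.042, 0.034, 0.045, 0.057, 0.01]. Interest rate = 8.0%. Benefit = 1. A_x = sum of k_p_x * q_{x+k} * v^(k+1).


v = 0.925926
Year 0: k_p_x=1.0, q=0.053, term=0.049074
Year 1: k_p_x=0.947, q=0.042, term=0.0341
Year 2: k_p_x=0.907226, q=0.034, term=0.024486
Year 3: k_p_x=0.87638, q=0.045, term=0.028987
Year 4: k_p_x=0.836943, q=0.057, term=0.032468
Year 5: k_p_x=0.789237, q=0.01, term=0.004974
A_x = 0.1741


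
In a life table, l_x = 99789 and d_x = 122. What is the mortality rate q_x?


q_x = d_x / l_x
= 122 / 99789
= 0.0012


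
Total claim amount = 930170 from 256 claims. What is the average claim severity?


severity = total / number
= 930170 / 256
= 3633.4766


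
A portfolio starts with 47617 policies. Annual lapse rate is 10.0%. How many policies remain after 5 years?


remaining = initial * (1 - lapse)^years
= 47617 * (1 - 0.1)^5
= 47617 * 0.59049
= 28117.3623


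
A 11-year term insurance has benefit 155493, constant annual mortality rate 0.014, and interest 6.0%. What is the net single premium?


NSP = benefit * sum_{k=0}^{n-1} k_p_x * q * v^(k+1)
With constant q=0.014, v=0.943396
Sum = 0.103844
NSP = 155493 * 0.103844
= 16147.0512


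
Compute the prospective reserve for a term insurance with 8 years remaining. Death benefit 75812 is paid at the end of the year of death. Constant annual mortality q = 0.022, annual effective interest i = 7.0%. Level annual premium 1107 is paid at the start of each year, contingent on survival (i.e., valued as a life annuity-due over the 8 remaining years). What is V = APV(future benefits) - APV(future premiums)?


v = 1/(1+i) = 0.934579
APV(future benefits) per unit = sum_{k=0}^{7} k_p_x * q * v^(k+1) = 0.122644
APV(future benefits) = 75812 * 0.122644 = 9297.8845
Life annuity-due factor ä_{x:8} = sum_{k=0}^{7} k_p_x * v^k = 5.964957
APV(future premiums) = 1107 * 5.964957 = 6603.207
V = 9297.8845 - 6603.207
= 2694.6775


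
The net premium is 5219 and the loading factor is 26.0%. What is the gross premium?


Gross = net * (1 + loading)
= 5219 * (1 + 0.26)
= 5219 * 1.26
= 6575.94


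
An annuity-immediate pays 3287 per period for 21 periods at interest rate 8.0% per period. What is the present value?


PV = PMT * (1 - (1+i)^(-n)) / i
= 3287 * (1 - (1+0.08)^(-21)) / 0.08
= 3287 * (1 - 0.198656) / 0.08
= 3287 * 10.016803
= 32925.232


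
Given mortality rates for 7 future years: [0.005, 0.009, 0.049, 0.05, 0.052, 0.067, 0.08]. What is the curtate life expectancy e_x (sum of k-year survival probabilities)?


e_x = sum_{k=1}^{n} k_p_x
k_p_x values:
  1_p_x = 0.995
  2_p_x = 0.986045
  3_p_x = 0.937729
  4_p_x = 0.890842
  5_p_x = 0.844519
  6_p_x = 0.787936
  7_p_x = 0.724901
e_x = 6.167


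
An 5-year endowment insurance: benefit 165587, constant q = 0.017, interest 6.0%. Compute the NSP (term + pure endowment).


Term component = 11484.2222
Pure endowment = 5_p_x * v^5 * benefit = 0.917841 * 0.747258 * 165587 = 113570.2288
NSP = 125054.451


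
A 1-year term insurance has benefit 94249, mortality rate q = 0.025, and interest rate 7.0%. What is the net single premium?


NSP = benefit * q * v
v = 1/(1+i) = 0.934579
NSP = 94249 * 0.025 * 0.934579
= 2202.0794


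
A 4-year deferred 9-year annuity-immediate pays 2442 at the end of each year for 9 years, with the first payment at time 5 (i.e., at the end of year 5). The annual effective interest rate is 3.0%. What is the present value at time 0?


PV at time 4 of the 9-year annuity-immediate:
a_n = 2442 * (1-(1+0.03)^(-9))/0.03 = 19013.678
Discount back 4 years to time 0:
PV = 19013.678 * (1+0.03)^(-4)
= 19013.678 * 0.888487
= 16893.4066


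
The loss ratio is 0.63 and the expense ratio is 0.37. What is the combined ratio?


Combined ratio = loss ratio + expense ratio
= 0.63 + 0.37
= 1.0


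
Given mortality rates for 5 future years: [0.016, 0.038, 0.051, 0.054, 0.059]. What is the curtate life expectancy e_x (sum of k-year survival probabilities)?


e_x = sum_{k=1}^{n} k_p_x
k_p_x values:
  1_p_x = 0.984
  2_p_x = 0.946608
  3_p_x = 0.898331
  4_p_x = 0.849821
  5_p_x = 0.799682
e_x = 4.4784


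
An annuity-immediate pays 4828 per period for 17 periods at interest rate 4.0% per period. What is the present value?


PV = PMT * (1 - (1+i)^(-n)) / i
= 4828 * (1 - (1+0.04)^(-17)) / 0.04
= 4828 * (1 - 0.513373) / 0.04
= 4828 * 12.165669
= 58735.8492


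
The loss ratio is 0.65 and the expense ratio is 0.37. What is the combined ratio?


Combined ratio = loss ratio + expense ratio
= 0.65 + 0.37
= 1.02


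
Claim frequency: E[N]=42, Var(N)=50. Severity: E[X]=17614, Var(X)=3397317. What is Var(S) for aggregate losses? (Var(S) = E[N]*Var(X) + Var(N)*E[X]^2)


Var(S) = E[N]*Var(X) + Var(N)*E[X]^2
= 42*3397317 + 50*17614^2
= 142687314 + 15512649800
= 1.5655e+10


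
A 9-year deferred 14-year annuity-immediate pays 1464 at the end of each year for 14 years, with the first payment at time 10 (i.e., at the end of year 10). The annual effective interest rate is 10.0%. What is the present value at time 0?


PV at time 9 of the 14-year annuity-immediate:
a_n = 1464 * (1-(1+0.1)^(-14))/0.1 = 10784.8304
Discount back 9 years to time 0:
PV = 10784.8304 * (1+0.1)^(-9)
= 10784.8304 * 0.424098
= 4573.8209


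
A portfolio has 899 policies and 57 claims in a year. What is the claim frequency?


frequency = claims / policies
= 57 / 899
= 0.0634


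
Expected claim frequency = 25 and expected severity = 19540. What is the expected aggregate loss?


E[S] = E[N] * E[X]
= 25 * 19540
= 488500


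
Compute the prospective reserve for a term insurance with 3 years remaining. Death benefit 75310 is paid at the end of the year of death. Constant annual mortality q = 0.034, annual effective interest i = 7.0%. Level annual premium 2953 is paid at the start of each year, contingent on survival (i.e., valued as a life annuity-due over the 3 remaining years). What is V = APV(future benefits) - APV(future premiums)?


v = 1/(1+i) = 0.934579
APV(future benefits) per unit = sum_{k=0}^{2} k_p_x * q * v^(k+1) = 0.086362
APV(future benefits) = 75310 * 0.086362 = 6503.9112
Life annuity-due factor ä_{x:3} = sum_{k=0}^{2} k_p_x * v^k = 2.717858
APV(future premiums) = 2953 * 2.717858 = 8025.8356
V = 6503.9112 - 8025.8356
= -1521.9245


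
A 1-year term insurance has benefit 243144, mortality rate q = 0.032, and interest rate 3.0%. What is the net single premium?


NSP = benefit * q * v
v = 1/(1+i) = 0.970874
NSP = 243144 * 0.032 * 0.970874
= 7553.9883


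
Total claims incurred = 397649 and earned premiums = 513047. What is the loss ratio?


Loss ratio = claims / premiums
= 397649 / 513047
= 0.7751


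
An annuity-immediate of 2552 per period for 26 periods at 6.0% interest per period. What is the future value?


FV = PMT * ((1+i)^n - 1) / i
= 2552 * ((1.06)^26 - 1) / 0.06
= 2552 * (4.549383 - 1) / 0.06
= 150967.0887


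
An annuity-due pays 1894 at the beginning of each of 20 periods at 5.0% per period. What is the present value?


PV_due = PMT * (1-(1+i)^(-n))/i * (1+i)
PV_immediate = 23603.4264
PV_due = 23603.4264 * 1.05
= 24783.5977


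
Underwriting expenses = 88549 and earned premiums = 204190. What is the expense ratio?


Expense ratio = expenses / premiums
= 88549 / 204190
= 0.4337


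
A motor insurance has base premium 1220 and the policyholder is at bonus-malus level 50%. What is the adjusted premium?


adjusted = base * BM_level / 100
= 1220 * 50 / 100
= 1220 * 0.5
= 610.0


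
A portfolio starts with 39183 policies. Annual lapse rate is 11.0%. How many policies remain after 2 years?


remaining = initial * (1 - lapse)^years
= 39183 * (1 - 0.11)^2
= 39183 * 0.7921
= 31036.8543


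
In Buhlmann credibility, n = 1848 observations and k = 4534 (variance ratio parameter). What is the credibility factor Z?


Z = n / (n + k)
= 1848 / (1848 + 4534)
= 1848 / 6382
= 0.2896


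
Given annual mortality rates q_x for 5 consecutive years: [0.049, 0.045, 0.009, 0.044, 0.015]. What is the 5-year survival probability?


p_k = 1 - q_k for each year
Survival = product of (1 - q_k)
= 0.951 * 0.955 * 0.991 * 0.956 * 0.985
= 0.8475


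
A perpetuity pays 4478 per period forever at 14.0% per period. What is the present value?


PV = PMT / i
= 4478 / 0.14
= 31985.7143


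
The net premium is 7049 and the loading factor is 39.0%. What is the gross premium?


Gross = net * (1 + loading)
= 7049 * (1 + 0.39)
= 7049 * 1.39
= 9798.11


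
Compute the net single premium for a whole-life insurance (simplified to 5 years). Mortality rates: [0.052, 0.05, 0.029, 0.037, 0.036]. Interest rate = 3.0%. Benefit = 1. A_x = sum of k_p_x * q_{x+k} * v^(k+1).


v = 0.970874
Year 0: k_p_x=1.0, q=0.052, term=0.050485
Year 1: k_p_x=0.948, q=0.05, term=0.044679
Year 2: k_p_x=0.9006, q=0.029, term=0.023901
Year 3: k_p_x=0.874483, q=0.037, term=0.028748
Year 4: k_p_x=0.842127, q=0.036, term=0.026151
A_x = 0.174


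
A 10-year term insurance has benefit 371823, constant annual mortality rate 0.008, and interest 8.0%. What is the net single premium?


NSP = benefit * sum_{k=0}^{n-1} k_p_x * q * v^(k+1)
With constant q=0.008, v=0.925926
Sum = 0.052051
NSP = 371823 * 0.052051
= 19353.5919


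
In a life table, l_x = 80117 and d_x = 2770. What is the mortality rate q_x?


q_x = d_x / l_x
= 2770 / 80117
= 0.0346


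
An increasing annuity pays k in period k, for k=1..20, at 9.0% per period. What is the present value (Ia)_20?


(Ia)_n = sum_{k=1}^{n} k * v^k, v = 1/(1+i)
v = 0.917431
Sum computed term by term:
(Ia)_20 = 70.9055


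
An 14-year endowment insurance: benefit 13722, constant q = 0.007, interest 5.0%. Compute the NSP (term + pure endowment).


Term component = 913.7574
Pure endowment = 14_p_x * v^14 * benefit = 0.906337 * 0.505068 * 13722 = 6281.4037
NSP = 7195.1612


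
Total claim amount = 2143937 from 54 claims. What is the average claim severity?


severity = total / number
= 2143937 / 54
= 39702.537


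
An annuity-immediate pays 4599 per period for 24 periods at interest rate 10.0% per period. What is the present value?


PV = PMT * (1 - (1+i)^(-n)) / i
= 4599 * (1 - (1+0.1)^(-24)) / 0.1
= 4599 * (1 - 0.101526) / 0.1
= 4599 * 8.984744
= 41320.8377


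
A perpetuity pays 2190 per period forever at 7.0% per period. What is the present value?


PV = PMT / i
= 2190 / 0.07
= 31285.7143


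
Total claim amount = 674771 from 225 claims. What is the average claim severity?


severity = total / number
= 674771 / 225
= 2998.9822


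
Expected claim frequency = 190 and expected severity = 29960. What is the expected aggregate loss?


E[S] = E[N] * E[X]
= 190 * 29960
= 5.6924e+06


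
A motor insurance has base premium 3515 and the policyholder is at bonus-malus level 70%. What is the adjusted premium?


adjusted = base * BM_level / 100
= 3515 * 70 / 100
= 3515 * 0.7
= 2460.5


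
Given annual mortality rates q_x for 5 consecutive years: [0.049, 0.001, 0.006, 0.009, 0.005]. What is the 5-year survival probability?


p_k = 1 - q_k for each year
Survival = product of (1 - q_k)
= 0.951 * 0.999 * 0.994 * 0.991 * 0.995
= 0.9312


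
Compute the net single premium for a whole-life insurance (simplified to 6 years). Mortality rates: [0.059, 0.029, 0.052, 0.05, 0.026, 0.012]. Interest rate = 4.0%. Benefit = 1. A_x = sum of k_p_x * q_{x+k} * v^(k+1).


v = 0.961538
Year 0: k_p_x=1.0, q=0.059, term=0.056731
Year 1: k_p_x=0.941, q=0.029, term=0.02523
Year 2: k_p_x=0.913711, q=0.052, term=0.042239
Year 3: k_p_x=0.866198, q=0.05, term=0.037021
Year 4: k_p_x=0.822888, q=0.026, term=0.017585
Year 5: k_p_x=0.801493, q=0.012, term=0.007601
A_x = 0.1864


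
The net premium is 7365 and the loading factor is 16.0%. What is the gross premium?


Gross = net * (1 + loading)
= 7365 * (1 + 0.16)
= 7365 * 1.16
= 8543.4


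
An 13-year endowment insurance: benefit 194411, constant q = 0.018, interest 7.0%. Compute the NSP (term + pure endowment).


Term component = 26735.0918
Pure endowment = 13_p_x * v^13 * benefit = 0.789677 * 0.414964 * 194411 = 63706.1068
NSP = 90441.1986


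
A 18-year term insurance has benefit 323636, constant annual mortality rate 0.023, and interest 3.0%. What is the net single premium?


NSP = benefit * sum_{k=0}^{n-1} k_p_x * q * v^(k+1)
With constant q=0.023, v=0.970874
Sum = 0.266281
NSP = 323636 * 0.266281
= 86178.1765


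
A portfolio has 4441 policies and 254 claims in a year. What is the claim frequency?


frequency = claims / policies
= 254 / 4441
= 0.0572


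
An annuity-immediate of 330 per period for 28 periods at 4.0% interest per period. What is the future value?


FV = PMT * ((1+i)^n - 1) / i
= 330 * ((1.04)^28 - 1) / 0.04
= 330 * (2.998703 - 1) / 0.04
= 16489.3024


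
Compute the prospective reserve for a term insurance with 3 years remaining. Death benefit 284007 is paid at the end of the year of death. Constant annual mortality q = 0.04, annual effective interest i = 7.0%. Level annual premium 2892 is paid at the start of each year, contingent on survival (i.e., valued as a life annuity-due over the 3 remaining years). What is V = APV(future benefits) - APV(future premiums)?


v = 1/(1+i) = 0.934579
APV(future benefits) per unit = sum_{k=0}^{2} k_p_x * q * v^(k+1) = 0.101015
APV(future benefits) = 284007 * 0.101015 = 28689.0323
Life annuity-due factor ä_{x:3} = sum_{k=0}^{2} k_p_x * v^k = 2.702157
APV(future premiums) = 2892 * 2.702157 = 7814.6392
V = 28689.0323 - 7814.6392
= 20874.3932


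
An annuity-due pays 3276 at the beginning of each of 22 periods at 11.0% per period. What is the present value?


PV_due = PMT * (1-(1+i)^(-n))/i * (1+i)
PV_immediate = 26783.7212
PV_due = 26783.7212 * 1.11
= 29729.9306


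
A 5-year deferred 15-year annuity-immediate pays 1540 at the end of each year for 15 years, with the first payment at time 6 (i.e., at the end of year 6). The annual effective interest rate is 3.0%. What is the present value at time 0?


PV at time 5 of the 15-year annuity-immediate:
a_n = 1540 * (1-(1+0.03)^(-15))/0.03 = 18384.42
Discount back 5 years to time 0:
PV = 18384.42 * (1+0.03)^(-5)
= 18384.42 * 0.862609
= 15858.5622


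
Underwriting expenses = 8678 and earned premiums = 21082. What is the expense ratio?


Expense ratio = expenses / premiums
= 8678 / 21082
= 0.4116


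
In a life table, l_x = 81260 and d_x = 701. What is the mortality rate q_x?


q_x = d_x / l_x
= 701 / 81260
= 0.0086


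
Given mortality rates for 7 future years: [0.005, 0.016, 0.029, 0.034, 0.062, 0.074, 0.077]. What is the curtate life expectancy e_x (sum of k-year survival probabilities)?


e_x = sum_{k=1}^{n} k_p_x
k_p_x values:
  1_p_x = 0.995
  2_p_x = 0.97908
  3_p_x = 0.950687
  4_p_x = 0.918363
  5_p_x = 0.861425
  6_p_x = 0.797679
  7_p_x = 0.736258
e_x = 6.2385


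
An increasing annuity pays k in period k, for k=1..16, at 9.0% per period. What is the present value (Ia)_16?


(Ia)_n = sum_{k=1}^{n} k * v^k, v = 1/(1+i)
v = 0.917431
Sum computed term by term:
(Ia)_16 = 55.8975


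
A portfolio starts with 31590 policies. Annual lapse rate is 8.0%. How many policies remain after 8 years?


remaining = initial * (1 - lapse)^years
= 31590 * (1 - 0.08)^8
= 31590 * 0.513219
= 16212.5842


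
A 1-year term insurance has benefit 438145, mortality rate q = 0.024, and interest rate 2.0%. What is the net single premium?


NSP = benefit * q * v
v = 1/(1+i) = 0.980392
NSP = 438145 * 0.024 * 0.980392
= 10309.2941
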